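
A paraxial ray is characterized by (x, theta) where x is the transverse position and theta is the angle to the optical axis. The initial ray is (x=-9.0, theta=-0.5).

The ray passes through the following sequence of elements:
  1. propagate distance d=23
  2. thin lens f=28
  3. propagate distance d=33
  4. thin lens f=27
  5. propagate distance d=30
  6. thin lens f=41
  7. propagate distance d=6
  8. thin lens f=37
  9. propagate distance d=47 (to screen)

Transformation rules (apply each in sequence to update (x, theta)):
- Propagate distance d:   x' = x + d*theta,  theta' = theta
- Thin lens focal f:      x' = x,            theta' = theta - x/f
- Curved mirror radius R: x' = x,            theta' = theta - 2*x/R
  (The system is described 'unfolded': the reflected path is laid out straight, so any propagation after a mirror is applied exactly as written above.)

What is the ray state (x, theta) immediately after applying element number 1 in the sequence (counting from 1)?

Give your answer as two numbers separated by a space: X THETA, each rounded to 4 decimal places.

Answer: -20.5000 -0.5000

Derivation:
Initial: x=-9.0000 theta=-0.5000
After 1 (propagate distance d=23): x=-20.5000 theta=-0.5000
Rounded to 4 decimal places: x = -20.5000, theta = -0.5000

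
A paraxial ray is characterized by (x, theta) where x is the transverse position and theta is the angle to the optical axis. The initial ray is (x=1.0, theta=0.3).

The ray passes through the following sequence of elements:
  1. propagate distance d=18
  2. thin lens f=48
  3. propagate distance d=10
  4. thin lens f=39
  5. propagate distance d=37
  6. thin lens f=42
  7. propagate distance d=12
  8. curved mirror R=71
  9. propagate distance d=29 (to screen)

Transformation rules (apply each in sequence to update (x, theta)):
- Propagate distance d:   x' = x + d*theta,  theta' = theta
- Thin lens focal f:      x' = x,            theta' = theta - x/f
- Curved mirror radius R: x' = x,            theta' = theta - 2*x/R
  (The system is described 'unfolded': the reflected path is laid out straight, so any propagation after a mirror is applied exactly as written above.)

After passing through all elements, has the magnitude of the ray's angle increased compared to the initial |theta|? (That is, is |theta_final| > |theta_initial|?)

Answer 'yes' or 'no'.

Initial: x=1.0000 theta=0.3000
After 1 (propagate distance d=18): x=6.4000 theta=0.3000
After 2 (thin lens f=48): x=6.4000 theta=1/6 (≈0.1667)
After 3 (propagate distance d=10): x=121/15 (≈8.0667) theta=1/6 (≈0.1667)
After 4 (thin lens f=39): x=121/15 (≈8.0667) theta=-47/1170 (≈-0.0402)
After 5 (propagate distance d=37): x=7699/1170 (≈6.5803) theta=-47/1170 (≈-0.0402)
After 6 (thin lens f=42): x=7699/1170 (≈6.5803) theta=-9673/49140 (≈-0.1968)
After 7 (propagate distance d=12): x=34547/8190 (≈4.2182) theta=-9673/49140 (≈-0.1968)
After 8 (curved mirror R=71): x=34547/8190 (≈4.2182) theta=-84719/268380 (≈-0.3157)
After 9 (propagate distance d=29 (to screen)): x=-17222041/3488940 (≈-4.9362) theta=-84719/268380 (≈-0.3157)
|theta_initial|=0.3000 |theta_final|=84719/268380 (≈0.3157) -> increased

Answer: yes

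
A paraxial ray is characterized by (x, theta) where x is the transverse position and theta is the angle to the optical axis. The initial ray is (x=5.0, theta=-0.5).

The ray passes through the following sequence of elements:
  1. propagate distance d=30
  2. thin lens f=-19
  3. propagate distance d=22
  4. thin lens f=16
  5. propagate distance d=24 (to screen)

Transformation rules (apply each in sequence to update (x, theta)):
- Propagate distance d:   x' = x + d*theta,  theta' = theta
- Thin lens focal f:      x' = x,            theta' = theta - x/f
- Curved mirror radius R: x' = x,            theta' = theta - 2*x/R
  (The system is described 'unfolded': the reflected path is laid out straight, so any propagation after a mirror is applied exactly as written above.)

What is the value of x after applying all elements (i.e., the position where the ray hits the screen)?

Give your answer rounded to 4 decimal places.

Initial: x=5.0000 theta=-0.5000
After 1 (propagate distance d=30): x=-10.0000 theta=-0.5000
After 2 (thin lens f=-19): x=-10.0000 theta=-39/38 (≈-1.0263)
After 3 (propagate distance d=22): x=-619/19 (≈-32.5789) theta=-39/38 (≈-1.0263)
After 4 (thin lens f=16): x=-619/19 (≈-32.5789) theta=307/304 (≈1.0099)
After 5 (propagate distance d=24 (to screen)): x=-317/38 (≈-8.3421) theta=307/304 (≈1.0099)
Rounded to 4 decimal places: x = -8.3421

Answer: -8.3421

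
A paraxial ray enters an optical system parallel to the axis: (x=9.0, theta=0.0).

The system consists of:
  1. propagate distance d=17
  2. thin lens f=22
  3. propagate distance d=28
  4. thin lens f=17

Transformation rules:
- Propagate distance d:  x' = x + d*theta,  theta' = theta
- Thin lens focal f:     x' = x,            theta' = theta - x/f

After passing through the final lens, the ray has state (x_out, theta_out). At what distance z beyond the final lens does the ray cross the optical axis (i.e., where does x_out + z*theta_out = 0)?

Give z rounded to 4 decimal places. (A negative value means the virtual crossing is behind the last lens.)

Initial: x=9.0000 theta=0.0000
After 1 (propagate distance d=17): x=9.0000 theta=0.0000
After 2 (thin lens f=22): x=9.0000 theta=-9/22 (≈-0.4091)
After 3 (propagate distance d=28): x=-27/11 (≈-2.4545) theta=-9/22 (≈-0.4091)
After 4 (thin lens f=17): x=-27/11 (≈-2.4545) theta=-9/34 (≈-0.2647)
z_focus = -x_out/theta_out = -(-27/11)/(-9/34) = -102/11 ≈ -9.2727
Rounded to 4 decimal places: z = -9.2727

Answer: -9.2727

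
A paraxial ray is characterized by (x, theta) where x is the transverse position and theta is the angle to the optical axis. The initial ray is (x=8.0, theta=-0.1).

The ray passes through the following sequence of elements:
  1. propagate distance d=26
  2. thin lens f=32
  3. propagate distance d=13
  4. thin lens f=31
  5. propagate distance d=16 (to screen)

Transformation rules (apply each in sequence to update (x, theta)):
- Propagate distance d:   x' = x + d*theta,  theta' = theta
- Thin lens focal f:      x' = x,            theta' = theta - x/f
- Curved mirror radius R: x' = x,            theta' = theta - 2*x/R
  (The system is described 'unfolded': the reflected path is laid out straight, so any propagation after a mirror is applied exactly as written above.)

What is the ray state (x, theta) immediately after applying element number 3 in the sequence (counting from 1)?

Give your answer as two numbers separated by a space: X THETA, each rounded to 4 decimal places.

Initial: x=8.0000 theta=-0.1000
After 1 (propagate distance d=26): x=5.4000 theta=-0.1000
After 2 (thin lens f=32): x=5.4000 theta=-43/160 (≈-0.2688)
After 3 (propagate distance d=13): x=61/32 (≈1.9063) theta=-43/160 (≈-0.2688)
Rounded to 4 decimal places: x = 1.9063, theta = -0.2688

Answer: 1.9063 -0.2688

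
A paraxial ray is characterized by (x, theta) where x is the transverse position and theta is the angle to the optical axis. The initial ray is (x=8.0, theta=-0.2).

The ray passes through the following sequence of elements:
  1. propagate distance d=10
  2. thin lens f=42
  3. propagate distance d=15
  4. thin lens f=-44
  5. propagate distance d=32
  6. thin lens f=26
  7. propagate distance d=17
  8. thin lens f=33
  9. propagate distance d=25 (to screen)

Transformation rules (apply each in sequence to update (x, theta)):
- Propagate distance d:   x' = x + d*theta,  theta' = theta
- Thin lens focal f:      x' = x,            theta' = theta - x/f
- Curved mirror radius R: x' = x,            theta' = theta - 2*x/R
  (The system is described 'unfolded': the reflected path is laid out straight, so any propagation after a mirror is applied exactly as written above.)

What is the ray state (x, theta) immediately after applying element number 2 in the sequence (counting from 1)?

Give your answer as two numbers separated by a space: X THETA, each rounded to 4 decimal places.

Answer: 6.0000 -0.3429

Derivation:
Initial: x=8.0000 theta=-0.2000
After 1 (propagate distance d=10): x=6.0000 theta=-0.2000
After 2 (thin lens f=42): x=6.0000 theta=-12/35 (≈-0.3429)
Rounded to 4 decimal places: x = 6.0000, theta = -0.3429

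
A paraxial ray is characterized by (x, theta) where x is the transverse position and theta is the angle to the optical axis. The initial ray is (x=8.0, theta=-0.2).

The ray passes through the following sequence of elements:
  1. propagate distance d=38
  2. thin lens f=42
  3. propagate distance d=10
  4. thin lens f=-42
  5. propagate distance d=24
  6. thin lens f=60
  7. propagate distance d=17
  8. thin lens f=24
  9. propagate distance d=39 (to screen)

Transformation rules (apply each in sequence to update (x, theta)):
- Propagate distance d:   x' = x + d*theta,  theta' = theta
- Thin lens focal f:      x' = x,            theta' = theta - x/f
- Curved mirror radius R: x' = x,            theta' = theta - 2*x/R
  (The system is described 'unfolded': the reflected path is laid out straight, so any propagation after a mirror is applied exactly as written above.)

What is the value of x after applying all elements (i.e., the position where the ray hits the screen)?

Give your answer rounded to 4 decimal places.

Initial: x=8.0000 theta=-0.2000
After 1 (propagate distance d=38): x=0.4000 theta=-0.2000
After 2 (thin lens f=42): x=0.4000 theta=-22/105 (≈-0.2095)
After 3 (propagate distance d=10): x=-178/105 (≈-1.6952) theta=-22/105 (≈-0.2095)
After 4 (thin lens f=-42): x=-178/105 (≈-1.6952) theta=-551/2205 (≈-0.2499)
After 5 (propagate distance d=24): x=-5654/735 (≈-7.6925) theta=-551/2205 (≈-0.2499)
After 6 (thin lens f=60): x=-5654/735 (≈-7.6925) theta=-2683/22050 (≈-0.1217)
After 7 (propagate distance d=17): x=-215231/22050 (≈-9.7610) theta=-2683/22050 (≈-0.1217)
After 8 (thin lens f=24): x=-215231/22050 (≈-9.7610) theta=150839/529200 (≈0.2850)
After 9 (propagate distance d=39 (to screen)): x=239059/176400 (≈1.3552) theta=150839/529200 (≈0.2850)
Rounded to 4 decimal places: x = 1.3552

Answer: 1.3552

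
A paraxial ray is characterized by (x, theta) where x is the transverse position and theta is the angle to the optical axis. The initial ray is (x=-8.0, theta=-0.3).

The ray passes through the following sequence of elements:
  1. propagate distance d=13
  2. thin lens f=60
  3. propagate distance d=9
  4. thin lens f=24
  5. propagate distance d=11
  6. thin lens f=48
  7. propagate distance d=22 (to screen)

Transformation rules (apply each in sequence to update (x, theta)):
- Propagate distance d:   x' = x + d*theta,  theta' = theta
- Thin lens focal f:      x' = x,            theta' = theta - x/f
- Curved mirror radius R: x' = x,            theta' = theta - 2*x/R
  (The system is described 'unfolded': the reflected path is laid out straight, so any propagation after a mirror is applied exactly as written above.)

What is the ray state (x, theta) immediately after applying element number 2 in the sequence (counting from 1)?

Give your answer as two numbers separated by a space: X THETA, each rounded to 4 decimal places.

Initial: x=-8.0000 theta=-0.3000
After 1 (propagate distance d=13): x=-11.9000 theta=-0.3000
After 2 (thin lens f=60): x=-11.9000 theta=-61/600 (≈-0.1017)
Rounded to 4 decimal places: x = -11.9000, theta = -0.1017

Answer: -11.9000 -0.1017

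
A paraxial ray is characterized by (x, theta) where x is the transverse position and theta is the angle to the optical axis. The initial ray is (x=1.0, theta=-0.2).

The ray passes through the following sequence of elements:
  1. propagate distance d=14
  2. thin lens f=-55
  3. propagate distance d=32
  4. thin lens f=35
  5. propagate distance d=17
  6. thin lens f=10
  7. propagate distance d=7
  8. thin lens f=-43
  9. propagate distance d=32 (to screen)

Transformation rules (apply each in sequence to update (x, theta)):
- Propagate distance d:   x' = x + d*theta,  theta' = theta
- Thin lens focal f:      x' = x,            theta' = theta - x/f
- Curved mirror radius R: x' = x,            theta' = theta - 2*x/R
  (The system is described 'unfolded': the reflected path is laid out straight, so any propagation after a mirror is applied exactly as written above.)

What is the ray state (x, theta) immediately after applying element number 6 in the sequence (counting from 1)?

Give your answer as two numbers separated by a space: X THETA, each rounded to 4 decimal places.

Initial: x=1.0000 theta=-0.2000
After 1 (propagate distance d=14): x=-1.8000 theta=-0.2000
After 2 (thin lens f=-55): x=-1.8000 theta=-64/275 (≈-0.2327)
After 3 (propagate distance d=32): x=-2543/275 (≈-9.2473) theta=-64/275 (≈-0.2327)
After 4 (thin lens f=35): x=-2543/275 (≈-9.2473) theta=303/9625 (≈0.0315)
After 5 (propagate distance d=17): x=-83854/9625 (≈-8.7121) theta=303/9625 (≈0.0315)
After 6 (thin lens f=10): x=-83854/9625 (≈-8.7121) theta=6206/6875 (≈0.9027)
Rounded to 4 decimal places: x = -8.7121, theta = 0.9027

Answer: -8.7121 0.9027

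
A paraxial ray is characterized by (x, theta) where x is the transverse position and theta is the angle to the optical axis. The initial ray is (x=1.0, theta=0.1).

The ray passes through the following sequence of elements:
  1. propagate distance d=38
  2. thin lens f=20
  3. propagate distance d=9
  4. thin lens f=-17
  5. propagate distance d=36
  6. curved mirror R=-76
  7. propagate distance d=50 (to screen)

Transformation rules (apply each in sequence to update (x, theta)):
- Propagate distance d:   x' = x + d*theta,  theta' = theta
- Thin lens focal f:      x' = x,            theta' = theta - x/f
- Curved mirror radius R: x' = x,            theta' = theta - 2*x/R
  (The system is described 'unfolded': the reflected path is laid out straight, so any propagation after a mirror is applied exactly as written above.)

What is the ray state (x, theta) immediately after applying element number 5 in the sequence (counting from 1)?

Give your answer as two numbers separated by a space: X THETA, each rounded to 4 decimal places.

Answer: 5.9965 0.0682

Derivation:
Initial: x=1.0000 theta=0.1000
After 1 (propagate distance d=38): x=4.8000 theta=0.1000
After 2 (thin lens f=20): x=4.8000 theta=-0.1400
After 3 (propagate distance d=9): x=3.5400 theta=-0.1400
After 4 (thin lens f=-17): x=3.5400 theta=29/425 (≈0.0682)
After 5 (propagate distance d=36): x=5097/850 (≈5.9965) theta=29/425 (≈0.0682)
Rounded to 4 decimal places: x = 5.9965, theta = 0.0682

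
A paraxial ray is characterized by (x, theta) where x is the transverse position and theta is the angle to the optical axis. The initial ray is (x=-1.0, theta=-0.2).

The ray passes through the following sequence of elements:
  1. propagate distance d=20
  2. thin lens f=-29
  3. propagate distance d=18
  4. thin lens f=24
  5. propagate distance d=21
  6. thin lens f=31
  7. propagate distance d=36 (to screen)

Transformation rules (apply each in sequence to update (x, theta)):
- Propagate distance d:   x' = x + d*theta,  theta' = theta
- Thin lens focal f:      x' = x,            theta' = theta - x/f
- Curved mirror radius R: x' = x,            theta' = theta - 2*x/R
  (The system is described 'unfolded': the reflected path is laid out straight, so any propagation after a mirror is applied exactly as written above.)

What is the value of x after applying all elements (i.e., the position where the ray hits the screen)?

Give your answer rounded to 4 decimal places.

Answer: 5.6456

Derivation:
Initial: x=-1.0000 theta=-0.2000
After 1 (propagate distance d=20): x=-5.0000 theta=-0.2000
After 2 (thin lens f=-29): x=-5.0000 theta=-54/145 (≈-0.3724)
After 3 (propagate distance d=18): x=-1697/145 (≈-11.7034) theta=-54/145 (≈-0.3724)
After 4 (thin lens f=24): x=-1697/145 (≈-11.7034) theta=401/3480 (≈0.1152)
After 5 (propagate distance d=21): x=-10769/1160 (≈-9.2836) theta=401/3480 (≈0.1152)
After 6 (thin lens f=31): x=-10769/1160 (≈-9.2836) theta=22369/53940 (≈0.4147)
After 7 (propagate distance d=36 (to screen)): x=203017/35960 (≈5.6456) theta=22369/53940 (≈0.4147)
Rounded to 4 decimal places: x = 5.6456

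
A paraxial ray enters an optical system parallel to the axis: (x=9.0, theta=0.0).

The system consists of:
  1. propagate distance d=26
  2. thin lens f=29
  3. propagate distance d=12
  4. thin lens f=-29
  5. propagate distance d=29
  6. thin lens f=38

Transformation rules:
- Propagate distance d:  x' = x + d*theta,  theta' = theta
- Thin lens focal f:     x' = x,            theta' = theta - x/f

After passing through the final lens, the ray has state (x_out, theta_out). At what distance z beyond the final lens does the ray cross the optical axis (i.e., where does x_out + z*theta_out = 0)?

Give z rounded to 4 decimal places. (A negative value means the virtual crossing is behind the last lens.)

Initial: x=9.0000 theta=0.0000
After 1 (propagate distance d=26): x=9.0000 theta=0.0000
After 2 (thin lens f=29): x=9.0000 theta=-9/29 (≈-0.3103)
After 3 (propagate distance d=12): x=153/29 (≈5.2759) theta=-9/29 (≈-0.3103)
After 4 (thin lens f=-29): x=153/29 (≈5.2759) theta=-108/841 (≈-0.1284)
After 5 (propagate distance d=29): x=45/29 (≈1.5517) theta=-108/841 (≈-0.1284)
After 6 (thin lens f=38): x=45/29 (≈1.5517) theta=-5409/31958 (≈-0.1693)
z_focus = -x_out/theta_out = -(45/29)/(-5409/31958) = 5510/601 ≈ 9.1681
Rounded to 4 decimal places: z = 9.1681

Answer: 9.1681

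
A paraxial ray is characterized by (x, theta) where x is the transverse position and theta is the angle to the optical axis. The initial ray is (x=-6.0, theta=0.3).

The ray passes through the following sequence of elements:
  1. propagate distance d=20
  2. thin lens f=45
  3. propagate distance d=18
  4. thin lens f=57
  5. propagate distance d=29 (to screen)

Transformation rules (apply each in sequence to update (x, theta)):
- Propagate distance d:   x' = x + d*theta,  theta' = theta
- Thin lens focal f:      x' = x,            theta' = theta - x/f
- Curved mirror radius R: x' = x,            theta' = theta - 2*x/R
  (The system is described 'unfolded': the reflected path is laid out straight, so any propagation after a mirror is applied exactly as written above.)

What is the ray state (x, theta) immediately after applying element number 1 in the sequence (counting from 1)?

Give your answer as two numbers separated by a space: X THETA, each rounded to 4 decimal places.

Initial: x=-6.0000 theta=0.3000
After 1 (propagate distance d=20): x=0.0000 theta=0.3000
Rounded to 4 decimal places: x = 0.0000, theta = 0.3000

Answer: 0.0000 0.3000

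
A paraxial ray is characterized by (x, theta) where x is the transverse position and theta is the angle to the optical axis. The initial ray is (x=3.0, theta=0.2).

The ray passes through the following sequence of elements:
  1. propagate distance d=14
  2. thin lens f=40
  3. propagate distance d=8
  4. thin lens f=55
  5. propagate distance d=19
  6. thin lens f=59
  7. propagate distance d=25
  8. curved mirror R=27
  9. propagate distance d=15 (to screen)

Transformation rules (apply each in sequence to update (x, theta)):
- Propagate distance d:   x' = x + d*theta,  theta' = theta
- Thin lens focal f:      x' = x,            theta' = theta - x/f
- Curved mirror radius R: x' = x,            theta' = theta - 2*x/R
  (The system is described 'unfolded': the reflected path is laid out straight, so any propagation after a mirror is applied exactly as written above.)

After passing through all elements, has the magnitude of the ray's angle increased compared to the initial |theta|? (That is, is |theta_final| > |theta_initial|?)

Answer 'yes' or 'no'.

Answer: yes

Derivation:
Initial: x=3.0000 theta=0.2000
After 1 (propagate distance d=14): x=5.8000 theta=0.2000
After 2 (thin lens f=40): x=5.8000 theta=0.0550
After 3 (propagate distance d=8): x=6.2400 theta=0.0550
After 4 (thin lens f=55): x=6.2400 theta=-643/11000 (≈-0.0585)
After 5 (propagate distance d=19): x=56423/11000 (≈5.1294) theta=-643/11000 (≈-0.0585)
After 6 (thin lens f=59): x=56423/11000 (≈5.1294) theta=-2359/16225 (≈-0.1454)
After 7 (propagate distance d=25): x=969957/649000 (≈1.4945) theta=-2359/16225 (≈-0.1454)
After 8 (curved mirror R=27): x=969957/649000 (≈1.4945) theta=-249313/973500 (≈-0.2561)
After 9 (propagate distance d=15 (to screen)): x=-1523173/649000 (≈-2.3470) theta=-249313/973500 (≈-0.2561)
|theta_initial|=0.2000 |theta_final|=249313/973500 (≈0.2561) -> increased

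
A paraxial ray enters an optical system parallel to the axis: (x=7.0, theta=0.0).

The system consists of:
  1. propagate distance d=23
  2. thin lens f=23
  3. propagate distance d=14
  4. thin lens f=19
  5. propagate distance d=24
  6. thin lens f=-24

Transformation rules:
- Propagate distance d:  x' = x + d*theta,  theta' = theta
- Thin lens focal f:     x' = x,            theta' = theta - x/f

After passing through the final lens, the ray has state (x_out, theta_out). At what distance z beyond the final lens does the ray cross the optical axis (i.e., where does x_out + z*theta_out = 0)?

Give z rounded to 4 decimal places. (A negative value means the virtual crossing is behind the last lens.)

Initial: x=7.0000 theta=0.0000
After 1 (propagate distance d=23): x=7.0000 theta=0.0000
After 2 (thin lens f=23): x=7.0000 theta=-7/23 (≈-0.3043)
After 3 (propagate distance d=14): x=63/23 (≈2.7391) theta=-7/23 (≈-0.3043)
After 4 (thin lens f=19): x=63/23 (≈2.7391) theta=-196/437 (≈-0.4485)
After 5 (propagate distance d=24): x=-3507/437 (≈-8.0252) theta=-196/437 (≈-0.4485)
After 6 (thin lens f=-24): x=-3507/437 (≈-8.0252) theta=-119/152 (≈-0.7829)
z_focus = -x_out/theta_out = -(-3507/437)/(-119/152) = -4008/391 ≈ -10.2506
Rounded to 4 decimal places: z = -10.2506

Answer: -10.2506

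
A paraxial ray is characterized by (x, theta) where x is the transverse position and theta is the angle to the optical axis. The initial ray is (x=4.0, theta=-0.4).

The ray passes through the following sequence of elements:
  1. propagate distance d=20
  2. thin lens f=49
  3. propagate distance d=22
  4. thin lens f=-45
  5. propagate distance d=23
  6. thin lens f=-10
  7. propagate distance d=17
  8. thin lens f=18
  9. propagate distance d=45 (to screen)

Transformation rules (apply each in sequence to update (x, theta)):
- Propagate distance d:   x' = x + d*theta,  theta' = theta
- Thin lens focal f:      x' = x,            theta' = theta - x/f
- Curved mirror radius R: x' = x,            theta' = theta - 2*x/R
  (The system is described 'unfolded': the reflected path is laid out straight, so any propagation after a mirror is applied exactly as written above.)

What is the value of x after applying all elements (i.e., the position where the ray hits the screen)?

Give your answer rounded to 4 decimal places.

Answer: -21.7545

Derivation:
Initial: x=4.0000 theta=-0.4000
After 1 (propagate distance d=20): x=-4.0000 theta=-0.4000
After 2 (thin lens f=49): x=-4.0000 theta=-78/245 (≈-0.3184)
After 3 (propagate distance d=22): x=-2696/245 (≈-11.0041) theta=-78/245 (≈-0.3184)
After 4 (thin lens f=-45): x=-2696/245 (≈-11.0041) theta=-6206/11025 (≈-0.5629)
After 5 (propagate distance d=23): x=-264058/11025 (≈-23.9508) theta=-6206/11025 (≈-0.5629)
After 6 (thin lens f=-10): x=-264058/11025 (≈-23.9508) theta=-54353/18375 (≈-2.9580)
After 7 (propagate distance d=17): x=-4092293/55125 (≈-74.2366) theta=-54353/18375 (≈-2.9580)
After 8 (thin lens f=18): x=-4092293/55125 (≈-74.2366) theta=1157231/992250 (≈1.1663)
After 9 (propagate distance d=45 (to screen)): x=-114211/5250 (≈-21.7545) theta=1157231/992250 (≈1.1663)
Rounded to 4 decimal places: x = -21.7545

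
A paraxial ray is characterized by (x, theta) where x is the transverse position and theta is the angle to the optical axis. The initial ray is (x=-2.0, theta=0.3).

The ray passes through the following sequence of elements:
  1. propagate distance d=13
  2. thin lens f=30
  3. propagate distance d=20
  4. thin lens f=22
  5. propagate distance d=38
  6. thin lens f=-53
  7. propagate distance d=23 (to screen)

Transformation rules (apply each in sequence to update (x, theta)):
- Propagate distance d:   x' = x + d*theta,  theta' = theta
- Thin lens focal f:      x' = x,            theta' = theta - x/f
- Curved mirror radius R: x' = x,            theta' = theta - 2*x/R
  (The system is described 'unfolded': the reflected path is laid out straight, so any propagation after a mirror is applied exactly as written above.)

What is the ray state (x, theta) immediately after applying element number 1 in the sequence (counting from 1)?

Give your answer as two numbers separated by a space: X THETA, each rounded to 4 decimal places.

Initial: x=-2.0000 theta=0.3000
After 1 (propagate distance d=13): x=1.9000 theta=0.3000
Rounded to 4 decimal places: x = 1.9000, theta = 0.3000

Answer: 1.9000 0.3000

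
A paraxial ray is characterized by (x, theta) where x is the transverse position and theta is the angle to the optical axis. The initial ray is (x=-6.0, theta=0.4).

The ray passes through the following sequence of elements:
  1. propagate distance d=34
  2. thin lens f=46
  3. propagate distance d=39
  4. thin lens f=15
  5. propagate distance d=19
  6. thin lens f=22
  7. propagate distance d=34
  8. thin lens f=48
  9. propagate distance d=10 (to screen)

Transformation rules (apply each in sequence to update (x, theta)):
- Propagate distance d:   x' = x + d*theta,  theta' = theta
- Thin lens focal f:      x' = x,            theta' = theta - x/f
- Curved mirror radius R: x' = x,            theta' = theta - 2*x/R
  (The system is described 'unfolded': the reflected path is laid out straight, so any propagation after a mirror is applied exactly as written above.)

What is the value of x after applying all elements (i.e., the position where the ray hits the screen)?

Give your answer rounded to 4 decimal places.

Answer: -32.5656

Derivation:
Initial: x=-6.0000 theta=0.4000
After 1 (propagate distance d=34): x=7.6000 theta=0.4000
After 2 (thin lens f=46): x=7.6000 theta=27/115 (≈0.2348)
After 3 (propagate distance d=39): x=1927/115 (≈16.7565) theta=27/115 (≈0.2348)
After 4 (thin lens f=15): x=1927/115 (≈16.7565) theta=-1522/1725 (≈-0.8823)
After 5 (propagate distance d=19): x=-13/1725 (≈-0.0075) theta=-1522/1725 (≈-0.8823)
After 6 (thin lens f=22): x=-13/1725 (≈-0.0075) theta=-11157/12650 (≈-0.8820)
After 7 (propagate distance d=34): x=-22766/759 (≈-29.9947) theta=-11157/12650 (≈-0.8820)
After 8 (thin lens f=48): x=-22766/759 (≈-29.9947) theta=-117077/455400 (≈-0.2571)
After 9 (propagate distance d=10 (to screen)): x=-1483037/45540 (≈-32.5656) theta=-117077/455400 (≈-0.2571)
Rounded to 4 decimal places: x = -32.5656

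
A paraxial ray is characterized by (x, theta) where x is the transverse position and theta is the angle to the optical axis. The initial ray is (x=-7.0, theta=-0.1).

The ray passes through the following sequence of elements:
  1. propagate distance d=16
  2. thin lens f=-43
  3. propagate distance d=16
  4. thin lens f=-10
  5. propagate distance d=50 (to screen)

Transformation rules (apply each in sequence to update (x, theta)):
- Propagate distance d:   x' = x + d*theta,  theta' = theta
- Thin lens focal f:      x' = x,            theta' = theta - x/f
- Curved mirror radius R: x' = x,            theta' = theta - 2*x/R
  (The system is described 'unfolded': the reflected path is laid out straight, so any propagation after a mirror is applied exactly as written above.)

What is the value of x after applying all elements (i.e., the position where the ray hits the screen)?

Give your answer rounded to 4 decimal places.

Initial: x=-7.0000 theta=-0.1000
After 1 (propagate distance d=16): x=-8.6000 theta=-0.1000
After 2 (thin lens f=-43): x=-8.6000 theta=-0.3000
After 3 (propagate distance d=16): x=-13.4000 theta=-0.3000
After 4 (thin lens f=-10): x=-13.4000 theta=-1.6400
After 5 (propagate distance d=50 (to screen)): x=-95.4000 theta=-1.6400
Rounded to 4 decimal places: x = -95.4000

Answer: -95.4000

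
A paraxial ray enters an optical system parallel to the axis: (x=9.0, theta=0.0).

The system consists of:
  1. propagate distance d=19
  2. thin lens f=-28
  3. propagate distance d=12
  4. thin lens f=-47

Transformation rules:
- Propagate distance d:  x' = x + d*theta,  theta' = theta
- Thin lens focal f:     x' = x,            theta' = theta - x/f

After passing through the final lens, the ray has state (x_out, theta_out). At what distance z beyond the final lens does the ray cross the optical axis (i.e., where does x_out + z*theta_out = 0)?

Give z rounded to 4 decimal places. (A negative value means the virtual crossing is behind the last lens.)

Answer: -21.6092

Derivation:
Initial: x=9.0000 theta=0.0000
After 1 (propagate distance d=19): x=9.0000 theta=0.0000
After 2 (thin lens f=-28): x=9.0000 theta=9/28 (≈0.3214)
After 3 (propagate distance d=12): x=90/7 (≈12.8571) theta=9/28 (≈0.3214)
After 4 (thin lens f=-47): x=90/7 (≈12.8571) theta=783/1316 (≈0.5950)
z_focus = -x_out/theta_out = -(90/7)/(783/1316) = -1880/87 ≈ -21.6092
Rounded to 4 decimal places: z = -21.6092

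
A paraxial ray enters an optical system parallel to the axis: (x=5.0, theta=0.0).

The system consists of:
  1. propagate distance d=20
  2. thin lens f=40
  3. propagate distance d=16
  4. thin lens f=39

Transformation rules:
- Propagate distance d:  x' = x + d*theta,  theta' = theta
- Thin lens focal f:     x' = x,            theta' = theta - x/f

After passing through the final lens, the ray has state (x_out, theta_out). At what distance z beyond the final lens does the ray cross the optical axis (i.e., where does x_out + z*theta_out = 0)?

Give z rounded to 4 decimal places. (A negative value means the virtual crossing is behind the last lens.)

Answer: 14.8571

Derivation:
Initial: x=5.0000 theta=0.0000
After 1 (propagate distance d=20): x=5.0000 theta=0.0000
After 2 (thin lens f=40): x=5.0000 theta=-0.1250
After 3 (propagate distance d=16): x=3.0000 theta=-0.1250
After 4 (thin lens f=39): x=3.0000 theta=-21/104 (≈-0.2019)
z_focus = -x_out/theta_out = -(3.0000)/(-21/104) = 104/7 ≈ 14.8571
Rounded to 4 decimal places: z = 14.8571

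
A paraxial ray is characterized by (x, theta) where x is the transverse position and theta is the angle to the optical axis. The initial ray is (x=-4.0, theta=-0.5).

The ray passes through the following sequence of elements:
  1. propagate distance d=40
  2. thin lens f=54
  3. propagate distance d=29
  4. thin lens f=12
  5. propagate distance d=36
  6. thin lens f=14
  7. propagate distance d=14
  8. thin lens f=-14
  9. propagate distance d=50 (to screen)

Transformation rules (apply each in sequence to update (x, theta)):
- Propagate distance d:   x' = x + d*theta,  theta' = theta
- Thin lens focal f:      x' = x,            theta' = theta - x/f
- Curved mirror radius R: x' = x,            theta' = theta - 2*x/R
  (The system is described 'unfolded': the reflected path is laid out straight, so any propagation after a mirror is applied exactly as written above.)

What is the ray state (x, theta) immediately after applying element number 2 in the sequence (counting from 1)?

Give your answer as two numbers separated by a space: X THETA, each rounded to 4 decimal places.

Answer: -24.0000 -0.0556

Derivation:
Initial: x=-4.0000 theta=-0.5000
After 1 (propagate distance d=40): x=-24.0000 theta=-0.5000
After 2 (thin lens f=54): x=-24.0000 theta=-1/18 (≈-0.0556)
Rounded to 4 decimal places: x = -24.0000, theta = -0.0556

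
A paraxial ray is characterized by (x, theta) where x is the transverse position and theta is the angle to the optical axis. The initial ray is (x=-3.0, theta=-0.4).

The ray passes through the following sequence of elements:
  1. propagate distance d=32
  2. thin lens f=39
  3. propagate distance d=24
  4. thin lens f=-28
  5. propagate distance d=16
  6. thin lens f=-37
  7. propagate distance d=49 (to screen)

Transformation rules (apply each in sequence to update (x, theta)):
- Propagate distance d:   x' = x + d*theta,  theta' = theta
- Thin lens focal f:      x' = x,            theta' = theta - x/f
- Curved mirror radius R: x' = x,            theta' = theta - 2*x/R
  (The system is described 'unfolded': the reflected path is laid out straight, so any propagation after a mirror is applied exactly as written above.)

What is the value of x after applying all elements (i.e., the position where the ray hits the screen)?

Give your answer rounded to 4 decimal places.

Answer: -84.2527

Derivation:
Initial: x=-3.0000 theta=-0.4000
After 1 (propagate distance d=32): x=-15.8000 theta=-0.4000
After 2 (thin lens f=39): x=-15.8000 theta=1/195 (≈0.0051)
After 3 (propagate distance d=24): x=-1019/65 (≈-15.6769) theta=1/195 (≈0.0051)
After 4 (thin lens f=-28): x=-1019/65 (≈-15.6769) theta=-233/420 (≈-0.5548)
After 5 (propagate distance d=16): x=-6703/273 (≈-24.5531) theta=-233/420 (≈-0.5548)
After 6 (thin lens f=-37): x=-6703/273 (≈-24.5531) theta=-246133/202020 (≈-1.2184)
After 7 (propagate distance d=49 (to screen)): x=-5673579/67340 (≈-84.2527) theta=-246133/202020 (≈-1.2184)
Rounded to 4 decimal places: x = -84.2527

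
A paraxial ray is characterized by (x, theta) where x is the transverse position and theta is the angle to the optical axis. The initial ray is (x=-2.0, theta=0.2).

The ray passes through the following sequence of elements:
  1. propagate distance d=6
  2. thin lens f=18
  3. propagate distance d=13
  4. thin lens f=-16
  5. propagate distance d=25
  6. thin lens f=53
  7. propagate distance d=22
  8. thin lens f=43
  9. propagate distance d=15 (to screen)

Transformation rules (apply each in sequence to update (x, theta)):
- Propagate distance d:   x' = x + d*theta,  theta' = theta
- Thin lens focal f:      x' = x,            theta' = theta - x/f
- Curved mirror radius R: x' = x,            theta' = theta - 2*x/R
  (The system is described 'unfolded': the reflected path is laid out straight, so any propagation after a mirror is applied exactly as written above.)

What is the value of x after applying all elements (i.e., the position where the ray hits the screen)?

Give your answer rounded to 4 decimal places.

Initial: x=-2.0000 theta=0.2000
After 1 (propagate distance d=6): x=-0.8000 theta=0.2000
After 2 (thin lens f=18): x=-0.8000 theta=11/45 (≈0.2444)
After 3 (propagate distance d=13): x=107/45 (≈2.3778) theta=11/45 (≈0.2444)
After 4 (thin lens f=-16): x=107/45 (≈2.3778) theta=283/720 (≈0.3931)
After 5 (propagate distance d=25): x=2929/240 (≈12.2042) theta=283/720 (≈0.3931)
After 6 (thin lens f=53): x=2929/240 (≈12.2042) theta=1553/9540 (≈0.1628)
After 7 (propagate distance d=22): x=120475/7632 (≈15.7855) theta=1553/9540 (≈0.1628)
After 8 (thin lens f=43): x=120475/7632 (≈15.7855) theta=-37251/182320 (≈-0.2043)
After 9 (propagate distance d=15 (to screen)): x=521831/41022 (≈12.7208) theta=-37251/182320 (≈-0.2043)
Rounded to 4 decimal places: x = 12.7208

Answer: 12.7208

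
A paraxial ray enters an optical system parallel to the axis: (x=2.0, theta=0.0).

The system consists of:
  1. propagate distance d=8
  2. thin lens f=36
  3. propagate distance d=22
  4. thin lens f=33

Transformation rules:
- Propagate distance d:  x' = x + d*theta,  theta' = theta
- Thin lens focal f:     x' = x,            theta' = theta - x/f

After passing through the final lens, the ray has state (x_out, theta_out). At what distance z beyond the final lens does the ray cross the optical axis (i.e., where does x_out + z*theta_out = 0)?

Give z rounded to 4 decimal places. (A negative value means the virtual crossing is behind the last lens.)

Initial: x=2.0000 theta=0.0000
After 1 (propagate distance d=8): x=2.0000 theta=0.0000
After 2 (thin lens f=36): x=2.0000 theta=-1/18 (≈-0.0556)
After 3 (propagate distance d=22): x=7/9 (≈0.7778) theta=-1/18 (≈-0.0556)
After 4 (thin lens f=33): x=7/9 (≈0.7778) theta=-47/594 (≈-0.0791)
z_focus = -x_out/theta_out = -(7/9)/(-47/594) = 462/47 ≈ 9.8298
Rounded to 4 decimal places: z = 9.8298

Answer: 9.8298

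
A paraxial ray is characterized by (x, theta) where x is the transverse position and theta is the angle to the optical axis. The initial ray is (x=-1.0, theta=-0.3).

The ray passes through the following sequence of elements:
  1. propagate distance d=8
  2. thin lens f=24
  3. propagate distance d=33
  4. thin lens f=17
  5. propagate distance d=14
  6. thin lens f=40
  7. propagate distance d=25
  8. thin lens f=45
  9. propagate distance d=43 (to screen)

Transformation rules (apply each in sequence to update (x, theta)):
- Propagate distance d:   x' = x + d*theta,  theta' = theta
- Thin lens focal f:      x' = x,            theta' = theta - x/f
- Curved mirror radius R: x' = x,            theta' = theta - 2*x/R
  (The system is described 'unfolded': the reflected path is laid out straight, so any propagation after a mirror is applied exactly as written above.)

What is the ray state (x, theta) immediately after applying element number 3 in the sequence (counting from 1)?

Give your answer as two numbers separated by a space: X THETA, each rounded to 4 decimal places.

Answer: -8.6250 -0.1583

Derivation:
Initial: x=-1.0000 theta=-0.3000
After 1 (propagate distance d=8): x=-3.4000 theta=-0.3000
After 2 (thin lens f=24): x=-3.4000 theta=-19/120 (≈-0.1583)
After 3 (propagate distance d=33): x=-8.6250 theta=-19/120 (≈-0.1583)
Rounded to 4 decimal places: x = -8.6250, theta = -0.1583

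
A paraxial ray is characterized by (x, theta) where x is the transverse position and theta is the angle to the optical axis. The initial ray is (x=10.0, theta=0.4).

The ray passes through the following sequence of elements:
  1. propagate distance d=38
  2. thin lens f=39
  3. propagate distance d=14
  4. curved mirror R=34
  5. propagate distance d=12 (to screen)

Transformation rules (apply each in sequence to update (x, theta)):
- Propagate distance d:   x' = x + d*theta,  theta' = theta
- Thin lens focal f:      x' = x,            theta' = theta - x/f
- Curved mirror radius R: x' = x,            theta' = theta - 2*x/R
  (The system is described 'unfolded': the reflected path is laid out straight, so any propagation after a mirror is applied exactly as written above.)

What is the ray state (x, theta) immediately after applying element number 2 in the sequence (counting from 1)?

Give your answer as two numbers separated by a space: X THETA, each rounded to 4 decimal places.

Initial: x=10.0000 theta=0.4000
After 1 (propagate distance d=38): x=25.2000 theta=0.4000
After 2 (thin lens f=39): x=25.2000 theta=-16/65 (≈-0.2462)
Rounded to 4 decimal places: x = 25.2000, theta = -0.2462

Answer: 25.2000 -0.2462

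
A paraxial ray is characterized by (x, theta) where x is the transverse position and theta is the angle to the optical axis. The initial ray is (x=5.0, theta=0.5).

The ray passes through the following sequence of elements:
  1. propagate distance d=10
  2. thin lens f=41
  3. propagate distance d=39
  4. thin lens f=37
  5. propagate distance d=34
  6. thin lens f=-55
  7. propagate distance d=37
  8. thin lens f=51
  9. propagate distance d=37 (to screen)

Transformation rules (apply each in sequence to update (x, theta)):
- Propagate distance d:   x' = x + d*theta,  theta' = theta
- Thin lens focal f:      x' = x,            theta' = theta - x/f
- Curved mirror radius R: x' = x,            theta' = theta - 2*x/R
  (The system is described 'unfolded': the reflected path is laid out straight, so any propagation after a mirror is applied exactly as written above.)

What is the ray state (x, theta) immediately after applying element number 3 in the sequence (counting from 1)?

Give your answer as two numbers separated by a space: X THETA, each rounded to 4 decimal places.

Initial: x=5.0000 theta=0.5000
After 1 (propagate distance d=10): x=10.0000 theta=0.5000
After 2 (thin lens f=41): x=10.0000 theta=21/82 (≈0.2561)
After 3 (propagate distance d=39): x=1639/82 (≈19.9878) theta=21/82 (≈0.2561)
Rounded to 4 decimal places: x = 19.9878, theta = 0.2561

Answer: 19.9878 0.2561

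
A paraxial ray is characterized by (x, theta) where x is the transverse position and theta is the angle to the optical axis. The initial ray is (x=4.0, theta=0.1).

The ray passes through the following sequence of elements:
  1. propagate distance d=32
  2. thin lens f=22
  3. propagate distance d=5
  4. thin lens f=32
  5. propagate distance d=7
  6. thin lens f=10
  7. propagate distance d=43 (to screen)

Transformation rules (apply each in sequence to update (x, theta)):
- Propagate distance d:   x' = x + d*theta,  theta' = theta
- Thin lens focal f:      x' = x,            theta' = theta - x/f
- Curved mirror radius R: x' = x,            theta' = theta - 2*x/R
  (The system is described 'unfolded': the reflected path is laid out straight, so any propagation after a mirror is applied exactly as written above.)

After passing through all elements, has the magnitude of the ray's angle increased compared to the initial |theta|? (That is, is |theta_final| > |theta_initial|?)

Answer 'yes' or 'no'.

Initial: x=4.0000 theta=0.1000
After 1 (propagate distance d=32): x=7.2000 theta=0.1000
After 2 (thin lens f=22): x=7.2000 theta=-5/22 (≈-0.2273)
After 3 (propagate distance d=5): x=667/110 (≈6.0636) theta=-5/22 (≈-0.2273)
After 4 (thin lens f=32): x=667/110 (≈6.0636) theta=-1467/3520 (≈-0.4168)
After 5 (propagate distance d=7): x=2215/704 (≈3.1463) theta=-1467/3520 (≈-0.4168)
After 6 (thin lens f=10): x=2215/704 (≈3.1463) theta=-5149/7040 (≈-0.7314)
After 7 (propagate distance d=43 (to screen)): x=-199257/7040 (≈-28.3036) theta=-5149/7040 (≈-0.7314)
|theta_initial|=0.1000 |theta_final|=5149/7040 (≈0.7314) -> increased

Answer: yes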